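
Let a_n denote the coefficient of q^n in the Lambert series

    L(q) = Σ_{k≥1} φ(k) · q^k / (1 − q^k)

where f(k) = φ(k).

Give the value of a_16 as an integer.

n=16: 16·1 8·2 4·4 2·8 1·16  φ→[8+4+2+1+1]=16

a_16 = 16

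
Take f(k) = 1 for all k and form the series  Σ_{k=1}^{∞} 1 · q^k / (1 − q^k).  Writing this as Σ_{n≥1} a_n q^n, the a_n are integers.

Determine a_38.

a_38 = 4

d|38:{38,19,2,1}  Σf=1+1+1+1=4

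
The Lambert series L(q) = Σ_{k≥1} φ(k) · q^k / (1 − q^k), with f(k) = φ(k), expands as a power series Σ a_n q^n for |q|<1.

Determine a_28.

d|28:{1,2,4,7,14,28}  Σφ=1+1+2+6+6+12=28

a_28 = 28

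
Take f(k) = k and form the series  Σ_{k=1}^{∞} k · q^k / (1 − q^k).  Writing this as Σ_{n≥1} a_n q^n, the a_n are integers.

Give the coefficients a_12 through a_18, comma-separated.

28, 14, 24, 24, 31, 18, 39

n=12: 1·12 2·6 3·4 4·3 6·2 12·1  f→[1+2+3+4+6+12]=28
[q^13] f(1)=1,f(13)=13 ⇒ 14
[q^14] f(14)=14,f(7)=7,f(2)=2,f(1)=1 ⇒ 24
[q^15] f(1)=1,f(3)=3,f(5)=5,f(15)=15 ⇒ 24
q^16  k|16↦f(k): 16:16 8:8 4:4 2:2 1:1  a_16=31
d|17:{1,17}  Σf=1+17=18
[q^18] f(1)=1,f(2)=2,f(3)=3,f(6)=6,f(9)=9,f(18)=18 ⇒ 39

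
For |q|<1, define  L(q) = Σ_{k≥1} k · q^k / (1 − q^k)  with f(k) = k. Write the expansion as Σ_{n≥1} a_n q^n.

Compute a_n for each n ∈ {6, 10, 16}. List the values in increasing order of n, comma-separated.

[q^6] f(1)=1,f(2)=2,f(3)=3,f(6)=6 ⇒ 12
q^10  k|10↦f(k): 10:10 5:5 2:2 1:1  a_10=18
n=16: 16·1 8·2 4·4 2·8 1·16  f→[16+8+4+2+1]=31

12, 18, 31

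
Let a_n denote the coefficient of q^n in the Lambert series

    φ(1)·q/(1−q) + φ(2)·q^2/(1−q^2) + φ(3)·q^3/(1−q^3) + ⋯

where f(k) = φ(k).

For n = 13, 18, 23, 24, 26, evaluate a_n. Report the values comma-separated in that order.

q^13  k|13↦φ(k): 13:12 1:1  a_13=13
[q^18] φ(1)=1,φ(2)=1,φ(3)=2,φ(6)=2,φ(9)=6,φ(18)=6 ⇒ 18
n=23: 1·23 23·1  φ→[1+22]=23
d|24:{24,12,8,6,4,3,2,1}  Σφ=8+4+4+2+2+2+1+1=24
[q^26] φ(26)=12,φ(13)=12,φ(2)=1,φ(1)=1 ⇒ 26

13, 18, 23, 24, 26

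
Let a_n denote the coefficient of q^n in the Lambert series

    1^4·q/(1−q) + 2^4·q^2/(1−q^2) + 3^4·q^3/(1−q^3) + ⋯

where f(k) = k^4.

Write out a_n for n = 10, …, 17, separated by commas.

d|10:{1,2,5,10}  Σf=1+16+625+10000=10642
d|11:{11,1}  Σf=14641+1=14642
q^12  k|12↦f(k): 1:1 2:16 3:81 4:256 6:1296 12:20736  a_12=22386
d|13:{13,1}  Σf=28561+1=28562
[q^14] f(14)=38416,f(7)=2401,f(2)=16,f(1)=1 ⇒ 40834
d|15:{15,5,3,1}  Σf=50625+625+81+1=51332
q^16  k|16↦f(k): 1:1 2:16 4:256 8:4096 16:65536  a_16=69905
q^17  k|17↦f(k): 1:1 17:83521  a_17=83522

10642, 14642, 22386, 28562, 40834, 51332, 69905, 83522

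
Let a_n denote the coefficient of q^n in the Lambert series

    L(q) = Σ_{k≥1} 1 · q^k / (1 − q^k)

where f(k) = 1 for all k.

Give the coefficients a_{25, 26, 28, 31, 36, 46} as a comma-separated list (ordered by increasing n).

3, 4, 6, 2, 9, 4

n=25: 25·1 5·5 1·25  f→[1+1+1]=3
d|26:{26,13,2,1}  Σf=1+1+1+1=4
d|28:{28,14,7,4,2,1}  Σf=1+1+1+1+1+1=6
d|31:{31,1}  Σf=1+1=2
n=36: 36·1 18·2 12·3 9·4 6·6 4·9 3·12 2·18 1·36  f→[1+1+1+1+1+1+1+1+1]=9
q^46  k|46↦f(k): 46:1 23:1 2:1 1:1  a_46=4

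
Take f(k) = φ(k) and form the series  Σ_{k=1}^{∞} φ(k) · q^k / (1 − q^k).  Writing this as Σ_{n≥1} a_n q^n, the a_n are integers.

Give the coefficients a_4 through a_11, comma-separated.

n=4: 4·1 2·2 1·4  φ→[2+1+1]=4
n=5: 1·5 5·1  φ→[1+4]=5
q^6  k|6↦φ(k): 1:1 2:1 3:2 6:2  a_6=6
q^7  k|7↦φ(k): 1:1 7:6  a_7=7
[q^8] φ(1)=1,φ(2)=1,φ(4)=2,φ(8)=4 ⇒ 8
n=9: 9·1 3·3 1·9  φ→[6+2+1]=9
n=10: 1·10 2·5 5·2 10·1  φ→[1+1+4+4]=10
q^11  k|11↦φ(k): 11:10 1:1  a_11=11

4, 5, 6, 7, 8, 9, 10, 11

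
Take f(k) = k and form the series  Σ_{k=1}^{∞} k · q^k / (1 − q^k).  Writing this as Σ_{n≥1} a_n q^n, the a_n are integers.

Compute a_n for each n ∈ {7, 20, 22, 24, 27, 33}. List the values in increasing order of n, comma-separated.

[q^7] f(7)=7,f(1)=1 ⇒ 8
n=20: 1·20 2·10 4·5 5·4 10·2 20·1  f→[1+2+4+5+10+20]=42
n=22: 1·22 2·11 11·2 22·1  f→[1+2+11+22]=36
d|24:{24,12,8,6,4,3,2,1}  Σf=24+12+8+6+4+3+2+1=60
n=27: 1·27 3·9 9·3 27·1  f→[1+3+9+27]=40
n=33: 1·33 3·11 11·3 33·1  f→[1+3+11+33]=48

8, 42, 36, 60, 40, 48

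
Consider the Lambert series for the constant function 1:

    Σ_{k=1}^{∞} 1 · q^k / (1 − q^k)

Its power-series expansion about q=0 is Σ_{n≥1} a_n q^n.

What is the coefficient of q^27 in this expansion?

a_27 = 4

d|27:{1,3,9,27}  Σf=1+1+1+1=4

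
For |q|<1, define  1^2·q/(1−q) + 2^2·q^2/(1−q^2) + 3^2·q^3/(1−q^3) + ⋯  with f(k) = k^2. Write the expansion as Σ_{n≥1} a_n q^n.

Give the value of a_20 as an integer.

q^20  k|20↦f(k): 20:400 10:100 5:25 4:16 2:4 1:1  a_20=546

a_20 = 546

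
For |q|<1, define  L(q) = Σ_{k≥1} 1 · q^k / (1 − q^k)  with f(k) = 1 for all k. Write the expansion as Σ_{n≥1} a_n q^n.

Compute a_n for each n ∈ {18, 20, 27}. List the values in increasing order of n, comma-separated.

6, 6, 4

q^18  k|18↦f(k): 1:1 2:1 3:1 6:1 9:1 18:1  a_18=6
q^20  k|20↦f(k): 20:1 10:1 5:1 4:1 2:1 1:1  a_20=6
n=27: 1·27 3·9 9·3 27·1  f→[1+1+1+1]=4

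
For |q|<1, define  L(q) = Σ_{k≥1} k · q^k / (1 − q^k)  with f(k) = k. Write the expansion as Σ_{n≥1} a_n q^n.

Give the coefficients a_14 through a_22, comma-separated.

q^14  k|14↦f(k): 14:14 7:7 2:2 1:1  a_14=24
q^15  k|15↦f(k): 15:15 5:5 3:3 1:1  a_15=24
n=16: 1·16 2·8 4·4 8·2 16·1  f→[1+2+4+8+16]=31
d|17:{1,17}  Σf=1+17=18
d|18:{1,2,3,6,9,18}  Σf=1+2+3+6+9+18=39
[q^19] f(19)=19,f(1)=1 ⇒ 20
q^20  k|20↦f(k): 20:20 10:10 5:5 4:4 2:2 1:1  a_20=42
d|21:{1,3,7,21}  Σf=1+3+7+21=32
[q^22] f(22)=22,f(11)=11,f(2)=2,f(1)=1 ⇒ 36

24, 24, 31, 18, 39, 20, 42, 32, 36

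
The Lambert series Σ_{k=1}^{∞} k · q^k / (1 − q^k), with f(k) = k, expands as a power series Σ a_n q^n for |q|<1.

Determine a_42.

[q^42] f(42)=42,f(21)=21,f(14)=14,f(7)=7,f(6)=6,f(3)=3,f(2)=2,f(1)=1 ⇒ 96

a_42 = 96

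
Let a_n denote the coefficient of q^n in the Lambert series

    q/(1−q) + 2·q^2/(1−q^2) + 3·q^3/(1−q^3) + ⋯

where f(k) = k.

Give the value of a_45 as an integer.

q^45  k|45↦f(k): 45:45 15:15 9:9 5:5 3:3 1:1  a_45=78

a_45 = 78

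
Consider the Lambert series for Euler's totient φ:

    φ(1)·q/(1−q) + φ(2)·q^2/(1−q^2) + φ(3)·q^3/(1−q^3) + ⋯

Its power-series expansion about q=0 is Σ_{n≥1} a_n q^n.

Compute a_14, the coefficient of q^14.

n=14: 14·1 7·2 2·7 1·14  φ→[6+6+1+1]=14

a_14 = 14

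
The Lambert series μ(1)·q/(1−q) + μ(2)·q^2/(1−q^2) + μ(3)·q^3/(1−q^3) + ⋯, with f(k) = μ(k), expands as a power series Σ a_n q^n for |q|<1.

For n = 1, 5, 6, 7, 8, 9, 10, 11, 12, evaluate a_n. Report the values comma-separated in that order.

d|1:{1}  Σμ=1=1
[q^5] μ(1)=1,μ(5)=-1 ⇒ 0
[q^6] μ(6)=1,μ(3)=-1,μ(2)=-1,μ(1)=1 ⇒ 0
q^7  k|7↦μ(k): 1:1 7:-1  a_7=0
q^8  k|8↦μ(k): 8:0 4:0 2:-1 1:1  a_8=0
n=9: 9·1 3·3 1·9  μ→[0+(-1)+1]=0
n=10: 10·1 5·2 2·5 1·10  μ→[1+(-1)+(-1)+1]=0
q^11  k|11↦μ(k): 1:1 11:-1  a_11=0
n=12: 12·1 6·2 4·3 3·4 2·6 1·12  μ→[0+1+0+(-1)+(-1)+1]=0

1, 0, 0, 0, 0, 0, 0, 0, 0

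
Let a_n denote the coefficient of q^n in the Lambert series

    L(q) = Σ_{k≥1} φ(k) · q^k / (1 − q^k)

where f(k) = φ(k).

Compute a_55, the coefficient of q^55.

d|55:{1,5,11,55}  Σφ=1+4+10+40=55

a_55 = 55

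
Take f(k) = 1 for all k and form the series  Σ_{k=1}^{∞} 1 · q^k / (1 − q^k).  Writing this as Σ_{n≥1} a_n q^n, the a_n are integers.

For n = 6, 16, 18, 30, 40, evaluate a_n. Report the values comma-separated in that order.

4, 5, 6, 8, 8

d|6:{1,2,3,6}  Σf=1+1+1+1=4
[q^16] f(1)=1,f(2)=1,f(4)=1,f(8)=1,f(16)=1 ⇒ 5
n=18: 1·18 2·9 3·6 6·3 9·2 18·1  f→[1+1+1+1+1+1]=6
[q^30] f(1)=1,f(2)=1,f(3)=1,f(5)=1,f(6)=1,f(10)=1,f(15)=1,f(30)=1 ⇒ 8
[q^40] f(1)=1,f(2)=1,f(4)=1,f(5)=1,f(8)=1,f(10)=1,f(20)=1,f(40)=1 ⇒ 8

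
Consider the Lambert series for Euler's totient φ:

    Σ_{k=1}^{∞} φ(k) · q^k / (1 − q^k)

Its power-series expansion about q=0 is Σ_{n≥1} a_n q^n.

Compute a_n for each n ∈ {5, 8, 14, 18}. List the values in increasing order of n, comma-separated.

n=5: 1·5 5·1  φ→[1+4]=5
q^8  k|8↦φ(k): 8:4 4:2 2:1 1:1  a_8=8
d|14:{14,7,2,1}  Σφ=6+6+1+1=14
n=18: 1·18 2·9 3·6 6·3 9·2 18·1  φ→[1+1+2+2+6+6]=18

5, 8, 14, 18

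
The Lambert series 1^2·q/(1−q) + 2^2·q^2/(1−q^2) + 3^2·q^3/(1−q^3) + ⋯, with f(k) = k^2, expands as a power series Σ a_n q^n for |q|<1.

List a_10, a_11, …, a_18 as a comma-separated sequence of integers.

130, 122, 210, 170, 250, 260, 341, 290, 455

d|10:{1,2,5,10}  Σf=1+4+25+100=130
d|11:{11,1}  Σf=121+1=122
n=12: 12·1 6·2 4·3 3·4 2·6 1·12  f→[144+36+16+9+4+1]=210
q^13  k|13↦f(k): 1:1 13:169  a_13=170
[q^14] f(14)=196,f(7)=49,f(2)=4,f(1)=1 ⇒ 250
q^15  k|15↦f(k): 15:225 5:25 3:9 1:1  a_15=260
n=16: 16·1 8·2 4·4 2·8 1·16  f→[256+64+16+4+1]=341
[q^17] f(17)=289,f(1)=1 ⇒ 290
d|18:{18,9,6,3,2,1}  Σf=324+81+36+9+4+1=455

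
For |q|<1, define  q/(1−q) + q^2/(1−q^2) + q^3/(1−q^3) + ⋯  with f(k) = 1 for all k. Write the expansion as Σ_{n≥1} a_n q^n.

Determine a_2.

a_2 = 2

q^2  k|2↦f(k): 2:1 1:1  a_2=2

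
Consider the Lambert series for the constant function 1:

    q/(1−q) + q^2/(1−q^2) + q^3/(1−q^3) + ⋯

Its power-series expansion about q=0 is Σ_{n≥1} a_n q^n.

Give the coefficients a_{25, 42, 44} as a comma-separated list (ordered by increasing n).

q^25  k|25↦f(k): 25:1 5:1 1:1  a_25=3
[q^42] f(42)=1,f(21)=1,f(14)=1,f(7)=1,f(6)=1,f(3)=1,f(2)=1,f(1)=1 ⇒ 8
[q^44] f(44)=1,f(22)=1,f(11)=1,f(4)=1,f(2)=1,f(1)=1 ⇒ 6

3, 8, 6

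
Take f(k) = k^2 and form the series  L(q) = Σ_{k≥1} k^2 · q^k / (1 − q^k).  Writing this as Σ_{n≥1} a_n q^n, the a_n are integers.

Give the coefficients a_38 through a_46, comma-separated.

1810, 1700, 2210, 1682, 2500, 1850, 2562, 2366, 2650

n=38: 1·38 2·19 19·2 38·1  f→[1+4+361+1444]=1810
n=39: 1·39 3·13 13·3 39·1  f→[1+9+169+1521]=1700
[q^40] f(40)=1600,f(20)=400,f(10)=100,f(8)=64,f(5)=25,f(4)=16,f(2)=4,f(1)=1 ⇒ 2210
[q^41] f(1)=1,f(41)=1681 ⇒ 1682
q^42  k|42↦f(k): 42:1764 21:441 14:196 7:49 6:36 3:9 2:4 1:1  a_42=2500
d|43:{1,43}  Σf=1+1849=1850
d|44:{1,2,4,11,22,44}  Σf=1+4+16+121+484+1936=2562
n=45: 1·45 3·15 5·9 9·5 15·3 45·1  f→[1+9+25+81+225+2025]=2366
n=46: 46·1 23·2 2·23 1·46  f→[2116+529+4+1]=2650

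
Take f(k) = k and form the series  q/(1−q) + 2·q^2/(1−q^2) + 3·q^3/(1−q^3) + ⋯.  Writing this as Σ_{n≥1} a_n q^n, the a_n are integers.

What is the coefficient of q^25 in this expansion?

a_25 = 31

n=25: 25·1 5·5 1·25  f→[25+5+1]=31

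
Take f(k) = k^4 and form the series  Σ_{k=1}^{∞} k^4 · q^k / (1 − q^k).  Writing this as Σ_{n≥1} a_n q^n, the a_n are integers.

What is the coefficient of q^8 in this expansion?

a_8 = 4369

q^8  k|8↦f(k): 1:1 2:16 4:256 8:4096  a_8=4369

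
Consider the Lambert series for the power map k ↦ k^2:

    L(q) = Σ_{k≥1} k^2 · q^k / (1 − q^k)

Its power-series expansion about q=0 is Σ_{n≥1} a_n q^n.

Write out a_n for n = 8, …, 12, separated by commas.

q^8  k|8↦f(k): 1:1 2:4 4:16 8:64  a_8=85
d|9:{9,3,1}  Σf=81+9+1=91
[q^10] f(10)=100,f(5)=25,f(2)=4,f(1)=1 ⇒ 130
d|11:{1,11}  Σf=1+121=122
n=12: 12·1 6·2 4·3 3·4 2·6 1·12  f→[144+36+16+9+4+1]=210

85, 91, 130, 122, 210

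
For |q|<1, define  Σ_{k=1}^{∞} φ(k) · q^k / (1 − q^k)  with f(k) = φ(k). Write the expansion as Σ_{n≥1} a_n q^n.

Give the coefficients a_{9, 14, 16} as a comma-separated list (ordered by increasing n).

[q^9] φ(1)=1,φ(3)=2,φ(9)=6 ⇒ 9
d|14:{1,2,7,14}  Σφ=1+1+6+6=14
n=16: 16·1 8·2 4·4 2·8 1·16  φ→[8+4+2+1+1]=16

9, 14, 16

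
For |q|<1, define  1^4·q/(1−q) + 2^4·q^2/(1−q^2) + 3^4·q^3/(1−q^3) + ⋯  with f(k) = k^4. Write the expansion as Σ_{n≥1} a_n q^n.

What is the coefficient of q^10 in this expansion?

n=10: 1·10 2·5 5·2 10·1  f→[1+16+625+10000]=10642

a_10 = 10642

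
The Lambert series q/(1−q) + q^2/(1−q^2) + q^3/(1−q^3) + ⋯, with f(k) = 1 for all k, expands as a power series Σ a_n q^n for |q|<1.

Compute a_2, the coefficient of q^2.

a_2 = 2

[q^2] f(1)=1,f(2)=1 ⇒ 2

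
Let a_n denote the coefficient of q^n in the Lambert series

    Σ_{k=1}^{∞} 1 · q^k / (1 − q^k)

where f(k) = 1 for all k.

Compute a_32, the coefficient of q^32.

a_32 = 6

d|32:{32,16,8,4,2,1}  Σf=1+1+1+1+1+1=6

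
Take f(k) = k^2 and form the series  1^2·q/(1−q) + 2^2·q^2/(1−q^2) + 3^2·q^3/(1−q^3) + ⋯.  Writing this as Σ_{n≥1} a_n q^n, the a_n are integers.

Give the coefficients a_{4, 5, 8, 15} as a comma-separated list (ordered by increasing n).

21, 26, 85, 260

q^4  k|4↦f(k): 4:16 2:4 1:1  a_4=21
q^5  k|5↦f(k): 1:1 5:25  a_5=26
n=8: 8·1 4·2 2·4 1·8  f→[64+16+4+1]=85
d|15:{15,5,3,1}  Σf=225+25+9+1=260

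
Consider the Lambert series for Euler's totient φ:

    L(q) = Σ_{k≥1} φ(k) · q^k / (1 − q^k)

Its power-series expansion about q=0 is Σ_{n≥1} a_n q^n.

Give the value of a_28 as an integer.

q^28  k|28↦φ(k): 28:12 14:6 7:6 4:2 2:1 1:1  a_28=28

a_28 = 28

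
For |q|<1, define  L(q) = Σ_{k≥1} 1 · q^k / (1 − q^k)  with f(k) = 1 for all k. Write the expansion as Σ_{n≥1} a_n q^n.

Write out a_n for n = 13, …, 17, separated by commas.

2, 4, 4, 5, 2

d|13:{13,1}  Σf=1+1=2
n=14: 14·1 7·2 2·7 1·14  f→[1+1+1+1]=4
q^15  k|15↦f(k): 1:1 3:1 5:1 15:1  a_15=4
[q^16] f(16)=1,f(8)=1,f(4)=1,f(2)=1,f(1)=1 ⇒ 5
n=17: 1·17 17·1  f→[1+1]=2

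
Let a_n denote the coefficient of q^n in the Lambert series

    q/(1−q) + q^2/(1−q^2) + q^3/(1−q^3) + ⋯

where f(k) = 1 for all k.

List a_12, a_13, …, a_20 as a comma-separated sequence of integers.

6, 2, 4, 4, 5, 2, 6, 2, 6

[q^12] f(12)=1,f(6)=1,f(4)=1,f(3)=1,f(2)=1,f(1)=1 ⇒ 6
[q^13] f(1)=1,f(13)=1 ⇒ 2
q^14  k|14↦f(k): 14:1 7:1 2:1 1:1  a_14=4
q^15  k|15↦f(k): 15:1 5:1 3:1 1:1  a_15=4
n=16: 1·16 2·8 4·4 8·2 16·1  f→[1+1+1+1+1]=5
q^17  k|17↦f(k): 17:1 1:1  a_17=2
q^18  k|18↦f(k): 1:1 2:1 3:1 6:1 9:1 18:1  a_18=6
q^19  k|19↦f(k): 1:1 19:1  a_19=2
d|20:{1,2,4,5,10,20}  Σf=1+1+1+1+1+1=6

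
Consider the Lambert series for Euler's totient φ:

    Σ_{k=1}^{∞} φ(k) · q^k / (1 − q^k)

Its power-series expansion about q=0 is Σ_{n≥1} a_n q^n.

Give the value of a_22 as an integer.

n=22: 22·1 11·2 2·11 1·22  φ→[10+10+1+1]=22

a_22 = 22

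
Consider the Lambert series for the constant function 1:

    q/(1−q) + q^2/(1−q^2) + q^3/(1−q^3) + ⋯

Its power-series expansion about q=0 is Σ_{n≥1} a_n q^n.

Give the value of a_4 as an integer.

d|4:{4,2,1}  Σf=1+1+1=3

a_4 = 3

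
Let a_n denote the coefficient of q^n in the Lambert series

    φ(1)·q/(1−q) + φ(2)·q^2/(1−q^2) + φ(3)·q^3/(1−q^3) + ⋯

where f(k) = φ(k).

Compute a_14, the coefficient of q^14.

n=14: 14·1 7·2 2·7 1·14  φ→[6+6+1+1]=14

a_14 = 14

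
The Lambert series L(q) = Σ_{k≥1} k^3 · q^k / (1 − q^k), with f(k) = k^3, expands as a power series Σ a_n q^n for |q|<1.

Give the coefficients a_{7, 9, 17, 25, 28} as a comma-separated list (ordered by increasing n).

[q^7] f(7)=343,f(1)=1 ⇒ 344
d|9:{9,3,1}  Σf=729+27+1=757
d|17:{1,17}  Σf=1+4913=4914
d|25:{1,5,25}  Σf=1+125+15625=15751
d|28:{28,14,7,4,2,1}  Σf=21952+2744+343+64+8+1=25112

344, 757, 4914, 15751, 25112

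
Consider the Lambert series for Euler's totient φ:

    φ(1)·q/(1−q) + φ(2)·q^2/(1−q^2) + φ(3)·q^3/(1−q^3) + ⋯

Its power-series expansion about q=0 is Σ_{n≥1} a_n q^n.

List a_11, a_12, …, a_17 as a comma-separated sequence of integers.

[q^11] φ(11)=10,φ(1)=1 ⇒ 11
[q^12] φ(12)=4,φ(6)=2,φ(4)=2,φ(3)=2,φ(2)=1,φ(1)=1 ⇒ 12
d|13:{13,1}  Σφ=12+1=13
q^14  k|14↦φ(k): 1:1 2:1 7:6 14:6  a_14=14
n=15: 15·1 5·3 3·5 1·15  φ→[8+4+2+1]=15
q^16  k|16↦φ(k): 16:8 8:4 4:2 2:1 1:1  a_16=16
[q^17] φ(1)=1,φ(17)=16 ⇒ 17

11, 12, 13, 14, 15, 16, 17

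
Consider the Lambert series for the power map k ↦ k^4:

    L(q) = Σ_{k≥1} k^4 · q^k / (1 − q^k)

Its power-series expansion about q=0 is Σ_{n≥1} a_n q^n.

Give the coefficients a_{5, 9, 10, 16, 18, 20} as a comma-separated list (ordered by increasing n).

626, 6643, 10642, 69905, 112931, 170898

[q^5] f(5)=625,f(1)=1 ⇒ 626
d|9:{1,3,9}  Σf=1+81+6561=6643
q^10  k|10↦f(k): 10:10000 5:625 2:16 1:1  a_10=10642
n=16: 1·16 2·8 4·4 8·2 16·1  f→[1+16+256+4096+65536]=69905
[q^18] f(1)=1,f(2)=16,f(3)=81,f(6)=1296,f(9)=6561,f(18)=104976 ⇒ 112931
n=20: 1·20 2·10 4·5 5·4 10·2 20·1  f→[1+16+256+625+10000+160000]=170898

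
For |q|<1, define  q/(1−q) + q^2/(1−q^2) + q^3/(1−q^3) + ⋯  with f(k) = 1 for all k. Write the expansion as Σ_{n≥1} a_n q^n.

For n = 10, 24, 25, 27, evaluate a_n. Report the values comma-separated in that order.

q^10  k|10↦f(k): 10:1 5:1 2:1 1:1  a_10=4
q^24  k|24↦f(k): 1:1 2:1 3:1 4:1 6:1 8:1 12:1 24:1  a_24=8
q^25  k|25↦f(k): 1:1 5:1 25:1  a_25=3
n=27: 1·27 3·9 9·3 27·1  f→[1+1+1+1]=4

4, 8, 3, 4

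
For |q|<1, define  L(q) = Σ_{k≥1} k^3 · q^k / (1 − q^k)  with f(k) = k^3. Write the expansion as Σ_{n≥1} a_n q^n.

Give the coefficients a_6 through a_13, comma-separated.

252, 344, 585, 757, 1134, 1332, 2044, 2198

d|6:{6,3,2,1}  Σf=216+27+8+1=252
[q^7] f(7)=343,f(1)=1 ⇒ 344
n=8: 8·1 4·2 2·4 1·8  f→[512+64+8+1]=585
n=9: 9·1 3·3 1·9  f→[729+27+1]=757
q^10  k|10↦f(k): 1:1 2:8 5:125 10:1000  a_10=1134
d|11:{11,1}  Σf=1331+1=1332
[q^12] f(1)=1,f(2)=8,f(3)=27,f(4)=64,f(6)=216,f(12)=1728 ⇒ 2044
q^13  k|13↦f(k): 13:2197 1:1  a_13=2198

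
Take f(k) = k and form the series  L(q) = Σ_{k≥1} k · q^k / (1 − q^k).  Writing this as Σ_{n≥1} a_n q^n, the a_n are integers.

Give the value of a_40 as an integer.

n=40: 1·40 2·20 4·10 5·8 8·5 10·4 20·2 40·1  f→[1+2+4+5+8+10+20+40]=90

a_40 = 90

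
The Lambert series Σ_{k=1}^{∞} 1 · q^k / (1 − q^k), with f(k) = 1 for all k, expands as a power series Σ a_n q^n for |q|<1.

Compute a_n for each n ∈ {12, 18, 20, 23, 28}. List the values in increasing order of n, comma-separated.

6, 6, 6, 2, 6

q^12  k|12↦f(k): 12:1 6:1 4:1 3:1 2:1 1:1  a_12=6
q^18  k|18↦f(k): 18:1 9:1 6:1 3:1 2:1 1:1  a_18=6
[q^20] f(1)=1,f(2)=1,f(4)=1,f(5)=1,f(10)=1,f(20)=1 ⇒ 6
[q^23] f(1)=1,f(23)=1 ⇒ 2
d|28:{1,2,4,7,14,28}  Σf=1+1+1+1+1+1=6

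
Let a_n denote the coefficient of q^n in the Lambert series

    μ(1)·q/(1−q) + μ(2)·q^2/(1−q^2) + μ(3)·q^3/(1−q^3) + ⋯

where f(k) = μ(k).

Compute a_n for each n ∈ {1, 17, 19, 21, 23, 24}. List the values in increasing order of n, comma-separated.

1, 0, 0, 0, 0, 0

d|1:{1}  Σμ=1=1
d|17:{17,1}  Σμ=(-1)+1=0
[q^19] μ(1)=1,μ(19)=-1 ⇒ 0
[q^21] μ(1)=1,μ(3)=-1,μ(7)=-1,μ(21)=1 ⇒ 0
[q^23] μ(23)=-1,μ(1)=1 ⇒ 0
q^24  k|24↦μ(k): 24:0 12:0 8:0 6:1 4:0 3:-1 2:-1 1:1  a_24=0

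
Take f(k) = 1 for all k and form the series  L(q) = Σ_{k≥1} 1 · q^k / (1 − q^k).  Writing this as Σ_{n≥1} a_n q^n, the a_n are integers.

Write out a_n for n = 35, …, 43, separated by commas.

n=35: 1·35 5·7 7·5 35·1  f→[1+1+1+1]=4
q^36  k|36↦f(k): 1:1 2:1 3:1 4:1 6:1 9:1 12:1 18:1 36:1  a_36=9
q^37  k|37↦f(k): 1:1 37:1  a_37=2
d|38:{1,2,19,38}  Σf=1+1+1+1=4
n=39: 1·39 3·13 13·3 39·1  f→[1+1+1+1]=4
q^40  k|40↦f(k): 40:1 20:1 10:1 8:1 5:1 4:1 2:1 1:1  a_40=8
n=41: 41·1 1·41  f→[1+1]=2
d|42:{1,2,3,6,7,14,21,42}  Σf=1+1+1+1+1+1+1+1=8
[q^43] f(43)=1,f(1)=1 ⇒ 2

4, 9, 2, 4, 4, 8, 2, 8, 2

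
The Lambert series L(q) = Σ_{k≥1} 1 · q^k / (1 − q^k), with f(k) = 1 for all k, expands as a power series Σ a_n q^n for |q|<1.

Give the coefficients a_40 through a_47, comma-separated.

d|40:{1,2,4,5,8,10,20,40}  Σf=1+1+1+1+1+1+1+1=8
[q^41] f(1)=1,f(41)=1 ⇒ 2
q^42  k|42↦f(k): 1:1 2:1 3:1 6:1 7:1 14:1 21:1 42:1  a_42=8
[q^43] f(1)=1,f(43)=1 ⇒ 2
q^44  k|44↦f(k): 44:1 22:1 11:1 4:1 2:1 1:1  a_44=6
d|45:{45,15,9,5,3,1}  Σf=1+1+1+1+1+1=6
n=46: 46·1 23·2 2·23 1·46  f→[1+1+1+1]=4
[q^47] f(47)=1,f(1)=1 ⇒ 2

8, 2, 8, 2, 6, 6, 4, 2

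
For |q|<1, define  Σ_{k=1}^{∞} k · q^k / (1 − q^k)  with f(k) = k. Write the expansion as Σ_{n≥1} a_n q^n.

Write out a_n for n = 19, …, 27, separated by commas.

[q^19] f(1)=1,f(19)=19 ⇒ 20
n=20: 20·1 10·2 5·4 4·5 2·10 1·20  f→[20+10+5+4+2+1]=42
n=21: 1·21 3·7 7·3 21·1  f→[1+3+7+21]=32
[q^22] f(1)=1,f(2)=2,f(11)=11,f(22)=22 ⇒ 36
q^23  k|23↦f(k): 1:1 23:23  a_23=24
q^24  k|24↦f(k): 1:1 2:2 3:3 4:4 6:6 8:8 12:12 24:24  a_24=60
d|25:{1,5,25}  Σf=1+5+25=31
[q^26] f(26)=26,f(13)=13,f(2)=2,f(1)=1 ⇒ 42
n=27: 1·27 3·9 9·3 27·1  f→[1+3+9+27]=40

20, 42, 32, 36, 24, 60, 31, 42, 40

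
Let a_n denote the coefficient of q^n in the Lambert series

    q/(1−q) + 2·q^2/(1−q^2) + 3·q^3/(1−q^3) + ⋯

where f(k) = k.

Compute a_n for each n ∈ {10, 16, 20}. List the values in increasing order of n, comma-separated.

q^10  k|10↦f(k): 10:10 5:5 2:2 1:1  a_10=18
n=16: 16·1 8·2 4·4 2·8 1·16  f→[16+8+4+2+1]=31
n=20: 20·1 10·2 5·4 4·5 2·10 1·20  f→[20+10+5+4+2+1]=42

18, 31, 42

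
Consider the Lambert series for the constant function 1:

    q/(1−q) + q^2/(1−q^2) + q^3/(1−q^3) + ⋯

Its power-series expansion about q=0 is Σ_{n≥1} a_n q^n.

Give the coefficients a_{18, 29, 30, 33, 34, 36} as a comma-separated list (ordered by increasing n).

6, 2, 8, 4, 4, 9

d|18:{1,2,3,6,9,18}  Σf=1+1+1+1+1+1=6
q^29  k|29↦f(k): 29:1 1:1  a_29=2
q^30  k|30↦f(k): 30:1 15:1 10:1 6:1 5:1 3:1 2:1 1:1  a_30=8
q^33  k|33↦f(k): 1:1 3:1 11:1 33:1  a_33=4
d|34:{1,2,17,34}  Σf=1+1+1+1=4
d|36:{1,2,3,4,6,9,12,18,36}  Σf=1+1+1+1+1+1+1+1+1=9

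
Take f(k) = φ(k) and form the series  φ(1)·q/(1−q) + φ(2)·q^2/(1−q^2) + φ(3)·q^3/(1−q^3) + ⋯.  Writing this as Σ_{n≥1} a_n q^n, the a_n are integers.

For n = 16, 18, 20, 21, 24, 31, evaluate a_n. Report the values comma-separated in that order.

q^16  k|16↦φ(k): 1:1 2:1 4:2 8:4 16:8  a_16=16
n=18: 18·1 9·2 6·3 3·6 2·9 1·18  φ→[6+6+2+2+1+1]=18
n=20: 1·20 2·10 4·5 5·4 10·2 20·1  φ→[1+1+2+4+4+8]=20
[q^21] φ(21)=12,φ(7)=6,φ(3)=2,φ(1)=1 ⇒ 21
[q^24] φ(24)=8,φ(12)=4,φ(8)=4,φ(6)=2,φ(4)=2,φ(3)=2,φ(2)=1,φ(1)=1 ⇒ 24
n=31: 31·1 1·31  φ→[30+1]=31

16, 18, 20, 21, 24, 31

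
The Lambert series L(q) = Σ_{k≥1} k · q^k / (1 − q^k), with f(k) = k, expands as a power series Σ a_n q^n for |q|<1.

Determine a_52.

q^52  k|52↦f(k): 52:52 26:26 13:13 4:4 2:2 1:1  a_52=98

a_52 = 98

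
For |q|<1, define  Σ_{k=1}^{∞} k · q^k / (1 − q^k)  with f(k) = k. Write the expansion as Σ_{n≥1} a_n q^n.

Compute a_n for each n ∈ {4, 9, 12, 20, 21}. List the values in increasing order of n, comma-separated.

[q^4] f(4)=4,f(2)=2,f(1)=1 ⇒ 7
q^9  k|9↦f(k): 9:9 3:3 1:1  a_9=13
q^12  k|12↦f(k): 1:1 2:2 3:3 4:4 6:6 12:12  a_12=28
n=20: 1·20 2·10 4·5 5·4 10·2 20·1  f→[1+2+4+5+10+20]=42
q^21  k|21↦f(k): 21:21 7:7 3:3 1:1  a_21=32

7, 13, 28, 42, 32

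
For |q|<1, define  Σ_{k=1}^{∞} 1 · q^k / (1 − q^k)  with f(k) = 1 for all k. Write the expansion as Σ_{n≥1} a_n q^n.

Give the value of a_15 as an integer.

a_15 = 4

n=15: 15·1 5·3 3·5 1·15  f→[1+1+1+1]=4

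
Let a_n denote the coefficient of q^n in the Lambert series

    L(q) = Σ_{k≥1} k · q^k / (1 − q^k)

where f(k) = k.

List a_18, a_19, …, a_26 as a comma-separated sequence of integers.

39, 20, 42, 32, 36, 24, 60, 31, 42

d|18:{1,2,3,6,9,18}  Σf=1+2+3+6+9+18=39
n=19: 19·1 1·19  f→[19+1]=20
d|20:{20,10,5,4,2,1}  Σf=20+10+5+4+2+1=42
[q^21] f(1)=1,f(3)=3,f(7)=7,f(21)=21 ⇒ 32
n=22: 1·22 2·11 11·2 22·1  f→[1+2+11+22]=36
[q^23] f(23)=23,f(1)=1 ⇒ 24
q^24  k|24↦f(k): 1:1 2:2 3:3 4:4 6:6 8:8 12:12 24:24  a_24=60
d|25:{25,5,1}  Σf=25+5+1=31
[q^26] f(1)=1,f(2)=2,f(13)=13,f(26)=26 ⇒ 42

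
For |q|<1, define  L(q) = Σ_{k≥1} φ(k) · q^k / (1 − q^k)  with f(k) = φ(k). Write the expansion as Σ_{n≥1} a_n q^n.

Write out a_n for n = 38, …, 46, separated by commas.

q^38  k|38↦φ(k): 38:18 19:18 2:1 1:1  a_38=38
d|39:{39,13,3,1}  Σφ=24+12+2+1=39
[q^40] φ(40)=16,φ(20)=8,φ(10)=4,φ(8)=4,φ(5)=4,φ(4)=2,φ(2)=1,φ(1)=1 ⇒ 40
d|41:{41,1}  Σφ=40+1=41
n=42: 1·42 2·21 3·14 6·7 7·6 14·3 21·2 42·1  φ→[1+1+2+2+6+6+12+12]=42
q^43  k|43↦φ(k): 1:1 43:42  a_43=43
q^44  k|44↦φ(k): 1:1 2:1 4:2 11:10 22:10 44:20  a_44=44
q^45  k|45↦φ(k): 1:1 3:2 5:4 9:6 15:8 45:24  a_45=45
n=46: 46·1 23·2 2·23 1·46  φ→[22+22+1+1]=46

38, 39, 40, 41, 42, 43, 44, 45, 46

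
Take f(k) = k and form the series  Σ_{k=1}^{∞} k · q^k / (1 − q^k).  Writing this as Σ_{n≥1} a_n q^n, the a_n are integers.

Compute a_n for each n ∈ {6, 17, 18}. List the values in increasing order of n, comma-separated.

12, 18, 39

d|6:{6,3,2,1}  Σf=6+3+2+1=12
q^17  k|17↦f(k): 17:17 1:1  a_17=18
n=18: 18·1 9·2 6·3 3·6 2·9 1·18  f→[18+9+6+3+2+1]=39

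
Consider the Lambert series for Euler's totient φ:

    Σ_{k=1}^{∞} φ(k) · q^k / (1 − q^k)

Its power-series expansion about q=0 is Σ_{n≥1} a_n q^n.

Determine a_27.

d|27:{1,3,9,27}  Σφ=1+2+6+18=27

a_27 = 27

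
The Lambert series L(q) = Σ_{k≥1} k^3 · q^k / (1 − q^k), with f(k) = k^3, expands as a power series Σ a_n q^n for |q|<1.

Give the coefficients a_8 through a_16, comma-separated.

585, 757, 1134, 1332, 2044, 2198, 3096, 3528, 4681

q^8  k|8↦f(k): 8:512 4:64 2:8 1:1  a_8=585
n=9: 9·1 3·3 1·9  f→[729+27+1]=757
q^10  k|10↦f(k): 10:1000 5:125 2:8 1:1  a_10=1134
d|11:{1,11}  Σf=1+1331=1332
d|12:{1,2,3,4,6,12}  Σf=1+8+27+64+216+1728=2044
q^13  k|13↦f(k): 1:1 13:2197  a_13=2198
[q^14] f(1)=1,f(2)=8,f(7)=343,f(14)=2744 ⇒ 3096
q^15  k|15↦f(k): 15:3375 5:125 3:27 1:1  a_15=3528
d|16:{1,2,4,8,16}  Σf=1+8+64+512+4096=4681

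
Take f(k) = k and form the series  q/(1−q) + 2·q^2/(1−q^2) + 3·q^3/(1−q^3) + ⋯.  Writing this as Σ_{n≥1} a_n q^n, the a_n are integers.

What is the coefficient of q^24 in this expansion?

q^24  k|24↦f(k): 1:1 2:2 3:3 4:4 6:6 8:8 12:12 24:24  a_24=60

a_24 = 60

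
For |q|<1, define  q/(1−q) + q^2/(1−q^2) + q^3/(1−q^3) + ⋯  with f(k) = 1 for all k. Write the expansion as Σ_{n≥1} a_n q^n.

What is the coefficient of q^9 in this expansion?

a_9 = 3

[q^9] f(1)=1,f(3)=1,f(9)=1 ⇒ 3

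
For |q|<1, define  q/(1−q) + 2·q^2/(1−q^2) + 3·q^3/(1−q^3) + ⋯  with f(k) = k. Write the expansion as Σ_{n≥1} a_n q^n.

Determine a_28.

q^28  k|28↦f(k): 1:1 2:2 4:4 7:7 14:14 28:28  a_28=56

a_28 = 56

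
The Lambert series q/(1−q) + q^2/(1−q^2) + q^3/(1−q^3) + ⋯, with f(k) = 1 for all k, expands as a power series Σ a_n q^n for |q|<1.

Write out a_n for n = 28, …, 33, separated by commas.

n=28: 1·28 2·14 4·7 7·4 14·2 28·1  f→[1+1+1+1+1+1]=6
n=29: 29·1 1·29  f→[1+1]=2
n=30: 1·30 2·15 3·10 5·6 6·5 10·3 15·2 30·1  f→[1+1+1+1+1+1+1+1]=8
[q^31] f(31)=1,f(1)=1 ⇒ 2
q^32  k|32↦f(k): 32:1 16:1 8:1 4:1 2:1 1:1  a_32=6
n=33: 1·33 3·11 11·3 33·1  f→[1+1+1+1]=4

6, 2, 8, 2, 6, 4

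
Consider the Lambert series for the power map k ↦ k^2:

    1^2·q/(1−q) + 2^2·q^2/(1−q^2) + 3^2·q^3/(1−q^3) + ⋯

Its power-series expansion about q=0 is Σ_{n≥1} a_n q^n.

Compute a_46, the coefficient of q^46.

a_46 = 2650

q^46  k|46↦f(k): 1:1 2:4 23:529 46:2116  a_46=2650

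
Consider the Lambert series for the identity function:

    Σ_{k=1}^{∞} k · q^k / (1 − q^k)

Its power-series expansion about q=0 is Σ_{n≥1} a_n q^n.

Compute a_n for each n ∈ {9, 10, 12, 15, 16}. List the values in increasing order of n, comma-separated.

d|9:{9,3,1}  Σf=9+3+1=13
[q^10] f(1)=1,f(2)=2,f(5)=5,f(10)=10 ⇒ 18
d|12:{1,2,3,4,6,12}  Σf=1+2+3+4+6+12=28
n=15: 15·1 5·3 3·5 1·15  f→[15+5+3+1]=24
q^16  k|16↦f(k): 16:16 8:8 4:4 2:2 1:1  a_16=31

13, 18, 28, 24, 31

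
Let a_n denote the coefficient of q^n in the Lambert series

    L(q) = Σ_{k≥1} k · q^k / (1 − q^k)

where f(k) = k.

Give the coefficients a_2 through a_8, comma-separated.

[q^2] f(1)=1,f(2)=2 ⇒ 3
q^3  k|3↦f(k): 1:1 3:3  a_3=4
[q^4] f(4)=4,f(2)=2,f(1)=1 ⇒ 7
[q^5] f(1)=1,f(5)=5 ⇒ 6
d|6:{1,2,3,6}  Σf=1+2+3+6=12
d|7:{1,7}  Σf=1+7=8
n=8: 1·8 2·4 4·2 8·1  f→[1+2+4+8]=15

3, 4, 7, 6, 12, 8, 15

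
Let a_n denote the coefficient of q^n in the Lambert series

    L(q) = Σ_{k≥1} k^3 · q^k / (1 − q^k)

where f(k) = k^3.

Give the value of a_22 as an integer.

a_22 = 11988

n=22: 22·1 11·2 2·11 1·22  f→[10648+1331+8+1]=11988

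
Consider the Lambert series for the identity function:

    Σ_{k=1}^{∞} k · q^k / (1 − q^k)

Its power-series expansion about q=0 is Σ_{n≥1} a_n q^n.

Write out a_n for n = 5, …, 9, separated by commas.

6, 12, 8, 15, 13

[q^5] f(1)=1,f(5)=5 ⇒ 6
q^6  k|6↦f(k): 6:6 3:3 2:2 1:1  a_6=12
q^7  k|7↦f(k): 1:1 7:7  a_7=8
[q^8] f(1)=1,f(2)=2,f(4)=4,f(8)=8 ⇒ 15
n=9: 1·9 3·3 9·1  f→[1+3+9]=13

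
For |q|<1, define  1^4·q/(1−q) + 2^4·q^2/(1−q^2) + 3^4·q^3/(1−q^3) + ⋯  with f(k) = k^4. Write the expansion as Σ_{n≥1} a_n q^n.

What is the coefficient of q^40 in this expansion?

a_40 = 2734994

d|40:{40,20,10,8,5,4,2,1}  Σf=2560000+160000+10000+4096+625+256+16+1=2734994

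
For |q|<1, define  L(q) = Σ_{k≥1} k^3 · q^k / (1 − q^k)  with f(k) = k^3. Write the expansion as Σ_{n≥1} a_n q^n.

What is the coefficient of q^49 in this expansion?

a_49 = 117993

q^49  k|49↦f(k): 1:1 7:343 49:117649  a_49=117993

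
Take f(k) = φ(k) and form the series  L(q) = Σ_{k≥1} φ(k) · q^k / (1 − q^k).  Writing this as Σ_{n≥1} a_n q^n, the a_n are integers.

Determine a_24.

q^24  k|24↦φ(k): 1:1 2:1 3:2 4:2 6:2 8:4 12:4 24:8  a_24=24

a_24 = 24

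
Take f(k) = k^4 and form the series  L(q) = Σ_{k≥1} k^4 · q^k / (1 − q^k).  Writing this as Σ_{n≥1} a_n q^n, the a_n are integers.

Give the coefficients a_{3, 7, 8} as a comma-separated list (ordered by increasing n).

q^3  k|3↦f(k): 1:1 3:81  a_3=82
d|7:{1,7}  Σf=1+2401=2402
d|8:{8,4,2,1}  Σf=4096+256+16+1=4369

82, 2402, 4369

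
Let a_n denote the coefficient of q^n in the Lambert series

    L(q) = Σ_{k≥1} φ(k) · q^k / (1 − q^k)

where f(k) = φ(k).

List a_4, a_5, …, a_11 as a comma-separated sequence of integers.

q^4  k|4↦φ(k): 4:2 2:1 1:1  a_4=4
n=5: 5·1 1·5  φ→[4+1]=5
q^6  k|6↦φ(k): 6:2 3:2 2:1 1:1  a_6=6
q^7  k|7↦φ(k): 1:1 7:6  a_7=7
d|8:{8,4,2,1}  Σφ=4+2+1+1=8
[q^9] φ(1)=1,φ(3)=2,φ(9)=6 ⇒ 9
[q^10] φ(1)=1,φ(2)=1,φ(5)=4,φ(10)=4 ⇒ 10
n=11: 1·11 11·1  φ→[1+10]=11

4, 5, 6, 7, 8, 9, 10, 11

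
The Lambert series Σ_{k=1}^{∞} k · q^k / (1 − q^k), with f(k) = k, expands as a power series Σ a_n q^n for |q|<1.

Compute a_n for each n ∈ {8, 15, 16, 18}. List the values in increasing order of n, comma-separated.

d|8:{8,4,2,1}  Σf=8+4+2+1=15
d|15:{15,5,3,1}  Σf=15+5+3+1=24
[q^16] f(16)=16,f(8)=8,f(4)=4,f(2)=2,f(1)=1 ⇒ 31
n=18: 18·1 9·2 6·3 3·6 2·9 1·18  f→[18+9+6+3+2+1]=39

15, 24, 31, 39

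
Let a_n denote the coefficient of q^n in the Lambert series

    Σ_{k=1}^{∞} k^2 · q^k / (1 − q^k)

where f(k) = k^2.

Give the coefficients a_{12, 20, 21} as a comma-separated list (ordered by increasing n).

[q^12] f(1)=1,f(2)=4,f(3)=9,f(4)=16,f(6)=36,f(12)=144 ⇒ 210
n=20: 1·20 2·10 4·5 5·4 10·2 20·1  f→[1+4+16+25+100+400]=546
n=21: 1·21 3·7 7·3 21·1  f→[1+9+49+441]=500

210, 546, 500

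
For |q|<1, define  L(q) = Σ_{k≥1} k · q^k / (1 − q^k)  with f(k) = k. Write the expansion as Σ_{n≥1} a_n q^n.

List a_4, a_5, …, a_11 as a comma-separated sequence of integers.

q^4  k|4↦f(k): 1:1 2:2 4:4  a_4=7
q^5  k|5↦f(k): 1:1 5:5  a_5=6
[q^6] f(1)=1,f(2)=2,f(3)=3,f(6)=6 ⇒ 12
[q^7] f(1)=1,f(7)=7 ⇒ 8
[q^8] f(8)=8,f(4)=4,f(2)=2,f(1)=1 ⇒ 15
n=9: 9·1 3·3 1·9  f→[9+3+1]=13
q^10  k|10↦f(k): 10:10 5:5 2:2 1:1  a_10=18
[q^11] f(1)=1,f(11)=11 ⇒ 12

7, 6, 12, 8, 15, 13, 18, 12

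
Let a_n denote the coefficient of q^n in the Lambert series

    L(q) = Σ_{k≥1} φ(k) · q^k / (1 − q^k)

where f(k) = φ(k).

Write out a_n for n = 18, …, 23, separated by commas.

d|18:{1,2,3,6,9,18}  Σφ=1+1+2+2+6+6=18
q^19  k|19↦φ(k): 1:1 19:18  a_19=19
d|20:{20,10,5,4,2,1}  Σφ=8+4+4+2+1+1=20
[q^21] φ(21)=12,φ(7)=6,φ(3)=2,φ(1)=1 ⇒ 21
d|22:{1,2,11,22}  Σφ=1+1+10+10=22
q^23  k|23↦φ(k): 1:1 23:22  a_23=23

18, 19, 20, 21, 22, 23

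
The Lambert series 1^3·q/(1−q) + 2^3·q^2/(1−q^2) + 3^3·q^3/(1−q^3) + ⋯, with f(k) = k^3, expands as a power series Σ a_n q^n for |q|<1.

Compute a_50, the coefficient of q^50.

[q^50] f(50)=125000,f(25)=15625,f(10)=1000,f(5)=125,f(2)=8,f(1)=1 ⇒ 141759

a_50 = 141759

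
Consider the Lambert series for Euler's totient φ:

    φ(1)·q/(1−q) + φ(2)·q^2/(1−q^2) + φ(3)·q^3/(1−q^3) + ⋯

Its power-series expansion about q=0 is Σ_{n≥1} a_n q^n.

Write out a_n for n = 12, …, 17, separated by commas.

[q^12] φ(1)=1,φ(2)=1,φ(3)=2,φ(4)=2,φ(6)=2,φ(12)=4 ⇒ 12
[q^13] φ(13)=12,φ(1)=1 ⇒ 13
q^14  k|14↦φ(k): 14:6 7:6 2:1 1:1  a_14=14
d|15:{15,5,3,1}  Σφ=8+4+2+1=15
[q^16] φ(16)=8,φ(8)=4,φ(4)=2,φ(2)=1,φ(1)=1 ⇒ 16
d|17:{1,17}  Σφ=1+16=17

12, 13, 14, 15, 16, 17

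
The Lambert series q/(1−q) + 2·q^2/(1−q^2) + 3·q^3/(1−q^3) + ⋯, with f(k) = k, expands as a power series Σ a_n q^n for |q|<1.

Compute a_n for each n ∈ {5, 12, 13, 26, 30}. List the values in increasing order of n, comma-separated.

6, 28, 14, 42, 72

[q^5] f(1)=1,f(5)=5 ⇒ 6
q^12  k|12↦f(k): 1:1 2:2 3:3 4:4 6:6 12:12  a_12=28
d|13:{13,1}  Σf=13+1=14
d|26:{1,2,13,26}  Σf=1+2+13+26=42
[q^30] f(30)=30,f(15)=15,f(10)=10,f(6)=6,f(5)=5,f(3)=3,f(2)=2,f(1)=1 ⇒ 72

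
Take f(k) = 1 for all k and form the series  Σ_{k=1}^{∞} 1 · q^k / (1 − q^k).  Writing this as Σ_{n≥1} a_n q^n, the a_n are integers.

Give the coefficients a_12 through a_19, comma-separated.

n=12: 12·1 6·2 4·3 3·4 2·6 1·12  f→[1+1+1+1+1+1]=6
q^13  k|13↦f(k): 1:1 13:1  a_13=2
n=14: 1·14 2·7 7·2 14·1  f→[1+1+1+1]=4
q^15  k|15↦f(k): 15:1 5:1 3:1 1:1  a_15=4
d|16:{1,2,4,8,16}  Σf=1+1+1+1+1=5
n=17: 1·17 17·1  f→[1+1]=2
n=18: 18·1 9·2 6·3 3·6 2·9 1·18  f→[1+1+1+1+1+1]=6
n=19: 1·19 19·1  f→[1+1]=2

6, 2, 4, 4, 5, 2, 6, 2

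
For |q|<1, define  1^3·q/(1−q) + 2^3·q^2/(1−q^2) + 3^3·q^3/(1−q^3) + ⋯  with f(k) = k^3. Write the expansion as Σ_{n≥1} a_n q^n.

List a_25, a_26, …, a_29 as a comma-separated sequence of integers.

d|25:{1,5,25}  Σf=1+125+15625=15751
n=26: 1·26 2·13 13·2 26·1  f→[1+8+2197+17576]=19782
d|27:{27,9,3,1}  Σf=19683+729+27+1=20440
[q^28] f(28)=21952,f(14)=2744,f(7)=343,f(4)=64,f(2)=8,f(1)=1 ⇒ 25112
n=29: 29·1 1·29  f→[24389+1]=24390

15751, 19782, 20440, 25112, 24390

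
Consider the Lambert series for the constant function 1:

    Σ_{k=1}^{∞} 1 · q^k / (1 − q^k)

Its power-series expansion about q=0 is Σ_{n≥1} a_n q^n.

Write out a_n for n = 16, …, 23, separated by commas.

5, 2, 6, 2, 6, 4, 4, 2

[q^16] f(16)=1,f(8)=1,f(4)=1,f(2)=1,f(1)=1 ⇒ 5
n=17: 1·17 17·1  f→[1+1]=2
[q^18] f(18)=1,f(9)=1,f(6)=1,f(3)=1,f(2)=1,f(1)=1 ⇒ 6
d|19:{19,1}  Σf=1+1=2
n=20: 1·20 2·10 4·5 5·4 10·2 20·1  f→[1+1+1+1+1+1]=6
[q^21] f(21)=1,f(7)=1,f(3)=1,f(1)=1 ⇒ 4
q^22  k|22↦f(k): 22:1 11:1 2:1 1:1  a_22=4
[q^23] f(23)=1,f(1)=1 ⇒ 2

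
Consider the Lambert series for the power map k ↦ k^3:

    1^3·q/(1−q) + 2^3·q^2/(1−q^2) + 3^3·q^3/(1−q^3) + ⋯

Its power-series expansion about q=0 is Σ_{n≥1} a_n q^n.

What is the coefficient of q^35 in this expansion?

q^35  k|35↦f(k): 1:1 5:125 7:343 35:42875  a_35=43344

a_35 = 43344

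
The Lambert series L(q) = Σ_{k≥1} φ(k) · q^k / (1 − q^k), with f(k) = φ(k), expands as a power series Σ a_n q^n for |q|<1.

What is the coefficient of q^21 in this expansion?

q^21  k|21↦φ(k): 1:1 3:2 7:6 21:12  a_21=21

a_21 = 21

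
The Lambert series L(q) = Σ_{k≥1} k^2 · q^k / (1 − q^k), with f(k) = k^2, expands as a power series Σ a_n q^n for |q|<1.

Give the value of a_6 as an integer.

q^6  k|6↦f(k): 6:36 3:9 2:4 1:1  a_6=50

a_6 = 50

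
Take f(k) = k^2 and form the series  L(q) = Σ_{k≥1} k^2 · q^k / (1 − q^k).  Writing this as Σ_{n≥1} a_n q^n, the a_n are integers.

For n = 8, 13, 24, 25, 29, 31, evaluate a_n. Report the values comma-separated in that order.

n=8: 8·1 4·2 2·4 1·8  f→[64+16+4+1]=85
d|13:{1,13}  Σf=1+169=170
d|24:{24,12,8,6,4,3,2,1}  Σf=576+144+64+36+16+9+4+1=850
n=25: 25·1 5·5 1·25  f→[625+25+1]=651
d|29:{29,1}  Σf=841+1=842
n=31: 1·31 31·1  f→[1+961]=962

85, 170, 850, 651, 842, 962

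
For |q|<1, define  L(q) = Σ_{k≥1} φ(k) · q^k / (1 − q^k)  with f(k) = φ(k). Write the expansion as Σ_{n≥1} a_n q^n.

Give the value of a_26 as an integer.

n=26: 1·26 2·13 13·2 26·1  φ→[1+1+12+12]=26

a_26 = 26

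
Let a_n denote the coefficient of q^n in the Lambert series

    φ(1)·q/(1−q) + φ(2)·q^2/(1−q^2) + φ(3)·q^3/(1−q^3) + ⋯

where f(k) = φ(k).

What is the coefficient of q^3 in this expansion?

d|3:{1,3}  Σφ=1+2=3

a_3 = 3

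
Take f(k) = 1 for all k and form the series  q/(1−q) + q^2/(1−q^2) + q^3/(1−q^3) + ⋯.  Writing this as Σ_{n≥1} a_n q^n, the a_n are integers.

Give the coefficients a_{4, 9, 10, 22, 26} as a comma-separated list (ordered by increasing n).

[q^4] f(1)=1,f(2)=1,f(4)=1 ⇒ 3
q^9  k|9↦f(k): 9:1 3:1 1:1  a_9=3
d|10:{1,2,5,10}  Σf=1+1+1+1=4
n=22: 1·22 2·11 11·2 22·1  f→[1+1+1+1]=4
[q^26] f(26)=1,f(13)=1,f(2)=1,f(1)=1 ⇒ 4

3, 3, 4, 4, 4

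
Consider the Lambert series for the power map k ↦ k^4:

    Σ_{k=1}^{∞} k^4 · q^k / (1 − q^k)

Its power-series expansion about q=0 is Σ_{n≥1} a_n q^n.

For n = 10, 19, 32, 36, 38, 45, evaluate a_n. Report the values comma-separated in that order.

10642, 130322, 1118481, 1813539, 2215474, 4158518

n=10: 10·1 5·2 2·5 1·10  f→[10000+625+16+1]=10642
q^19  k|19↦f(k): 1:1 19:130321  a_19=130322
d|32:{1,2,4,8,16,32}  Σf=1+16+256+4096+65536+1048576=1118481
[q^36] f(36)=1679616,f(18)=104976,f(12)=20736,f(9)=6561,f(6)=1296,f(4)=256,f(3)=81,f(2)=16,f(1)=1 ⇒ 1813539
d|38:{38,19,2,1}  Σf=2085136+130321+16+1=2215474
d|45:{45,15,9,5,3,1}  Σf=4100625+50625+6561+625+81+1=4158518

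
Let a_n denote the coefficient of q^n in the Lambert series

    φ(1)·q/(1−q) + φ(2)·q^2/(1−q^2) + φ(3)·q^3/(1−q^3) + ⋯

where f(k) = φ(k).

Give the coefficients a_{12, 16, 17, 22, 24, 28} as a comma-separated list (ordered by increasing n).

[q^12] φ(12)=4,φ(6)=2,φ(4)=2,φ(3)=2,φ(2)=1,φ(1)=1 ⇒ 12
q^16  k|16↦φ(k): 1:1 2:1 4:2 8:4 16:8  a_16=16
n=17: 17·1 1·17  φ→[16+1]=17
[q^22] φ(22)=10,φ(11)=10,φ(2)=1,φ(1)=1 ⇒ 22
n=24: 1·24 2·12 3·8 4·6 6·4 8·3 12·2 24·1  φ→[1+1+2+2+2+4+4+8]=24
[q^28] φ(28)=12,φ(14)=6,φ(7)=6,φ(4)=2,φ(2)=1,φ(1)=1 ⇒ 28

12, 16, 17, 22, 24, 28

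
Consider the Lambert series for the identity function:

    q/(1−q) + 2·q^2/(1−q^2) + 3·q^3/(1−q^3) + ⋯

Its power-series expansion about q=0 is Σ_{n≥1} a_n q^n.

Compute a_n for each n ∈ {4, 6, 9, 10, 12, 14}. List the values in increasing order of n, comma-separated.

7, 12, 13, 18, 28, 24

n=4: 1·4 2·2 4·1  f→[1+2+4]=7
n=6: 6·1 3·2 2·3 1·6  f→[6+3+2+1]=12
q^9  k|9↦f(k): 9:9 3:3 1:1  a_9=13
q^10  k|10↦f(k): 1:1 2:2 5:5 10:10  a_10=18
n=12: 12·1 6·2 4·3 3·4 2·6 1·12  f→[12+6+4+3+2+1]=28
n=14: 1·14 2·7 7·2 14·1  f→[1+2+7+14]=24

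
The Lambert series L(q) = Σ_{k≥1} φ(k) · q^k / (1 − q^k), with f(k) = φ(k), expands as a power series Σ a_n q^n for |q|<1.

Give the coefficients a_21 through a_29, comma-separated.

q^21  k|21↦φ(k): 21:12 7:6 3:2 1:1  a_21=21
d|22:{1,2,11,22}  Σφ=1+1+10+10=22
[q^23] φ(1)=1,φ(23)=22 ⇒ 23
q^24  k|24↦φ(k): 1:1 2:1 3:2 4:2 6:2 8:4 12:4 24:8  a_24=24
n=25: 1·25 5·5 25·1  φ→[1+4+20]=25
n=26: 26·1 13·2 2·13 1·26  φ→[12+12+1+1]=26
[q^27] φ(27)=18,φ(9)=6,φ(3)=2,φ(1)=1 ⇒ 27
n=28: 28·1 14·2 7·4 4·7 2·14 1·28  φ→[12+6+6+2+1+1]=28
n=29: 29·1 1·29  φ→[28+1]=29

21, 22, 23, 24, 25, 26, 27, 28, 29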